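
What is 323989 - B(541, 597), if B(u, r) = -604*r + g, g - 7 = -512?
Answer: 685082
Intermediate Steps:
g = -505 (g = 7 - 512 = -505)
B(u, r) = -505 - 604*r (B(u, r) = -604*r - 505 = -505 - 604*r)
323989 - B(541, 597) = 323989 - (-505 - 604*597) = 323989 - (-505 - 360588) = 323989 - 1*(-361093) = 323989 + 361093 = 685082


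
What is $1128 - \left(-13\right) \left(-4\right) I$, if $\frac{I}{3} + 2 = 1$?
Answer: $1284$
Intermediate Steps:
$I = -3$ ($I = -6 + 3 \cdot 1 = -6 + 3 = -3$)
$1128 - \left(-13\right) \left(-4\right) I = 1128 - \left(-13\right) \left(-4\right) \left(-3\right) = 1128 - 52 \left(-3\right) = 1128 - -156 = 1128 + 156 = 1284$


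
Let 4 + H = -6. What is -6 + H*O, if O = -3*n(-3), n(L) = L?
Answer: -96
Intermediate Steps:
H = -10 (H = -4 - 6 = -10)
O = 9 (O = -3*(-3) = 9)
-6 + H*O = -6 - 10*9 = -6 - 90 = -96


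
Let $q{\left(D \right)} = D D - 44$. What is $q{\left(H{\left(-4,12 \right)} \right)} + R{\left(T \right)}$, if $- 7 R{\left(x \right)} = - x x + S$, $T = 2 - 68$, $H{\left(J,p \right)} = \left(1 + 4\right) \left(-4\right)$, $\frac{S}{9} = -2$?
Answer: $\frac{6866}{7} \approx 980.86$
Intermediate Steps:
$S = -18$ ($S = 9 \left(-2\right) = -18$)
$H{\left(J,p \right)} = -20$ ($H{\left(J,p \right)} = 5 \left(-4\right) = -20$)
$q{\left(D \right)} = -44 + D^{2}$ ($q{\left(D \right)} = D^{2} - 44 = -44 + D^{2}$)
$T = -66$
$R{\left(x \right)} = \frac{18}{7} + \frac{x^{2}}{7}$ ($R{\left(x \right)} = - \frac{- x x - 18}{7} = - \frac{- x^{2} - 18}{7} = - \frac{-18 - x^{2}}{7} = \frac{18}{7} + \frac{x^{2}}{7}$)
$q{\left(H{\left(-4,12 \right)} \right)} + R{\left(T \right)} = \left(-44 + \left(-20\right)^{2}\right) + \left(\frac{18}{7} + \frac{\left(-66\right)^{2}}{7}\right) = \left(-44 + 400\right) + \left(\frac{18}{7} + \frac{1}{7} \cdot 4356\right) = 356 + \left(\frac{18}{7} + \frac{4356}{7}\right) = 356 + \frac{4374}{7} = \frac{6866}{7}$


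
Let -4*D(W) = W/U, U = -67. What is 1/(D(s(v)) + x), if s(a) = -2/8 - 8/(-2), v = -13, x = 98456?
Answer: 1072/105544847 ≈ 1.0157e-5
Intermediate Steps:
s(a) = 15/4 (s(a) = -2*1/8 - 8*(-1/2) = -1/4 + 4 = 15/4)
D(W) = W/268 (D(W) = -W/(4*(-67)) = -W*(-1)/(4*67) = -(-1)*W/268 = W/268)
1/(D(s(v)) + x) = 1/((1/268)*(15/4) + 98456) = 1/(15/1072 + 98456) = 1/(105544847/1072) = 1072/105544847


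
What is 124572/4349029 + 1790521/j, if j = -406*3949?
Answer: -7587302213941/6972772101526 ≈ -1.0881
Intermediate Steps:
j = -1603294
124572/4349029 + 1790521/j = 124572/4349029 + 1790521/(-1603294) = 124572*(1/4349029) + 1790521*(-1/1603294) = 124572/4349029 - 1790521/1603294 = -7587302213941/6972772101526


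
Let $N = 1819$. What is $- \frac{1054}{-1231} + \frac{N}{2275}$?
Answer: $\frac{4637039}{2800525} \approx 1.6558$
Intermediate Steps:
$- \frac{1054}{-1231} + \frac{N}{2275} = - \frac{1054}{-1231} + \frac{1819}{2275} = \left(-1054\right) \left(- \frac{1}{1231}\right) + 1819 \cdot \frac{1}{2275} = \frac{1054}{1231} + \frac{1819}{2275} = \frac{4637039}{2800525}$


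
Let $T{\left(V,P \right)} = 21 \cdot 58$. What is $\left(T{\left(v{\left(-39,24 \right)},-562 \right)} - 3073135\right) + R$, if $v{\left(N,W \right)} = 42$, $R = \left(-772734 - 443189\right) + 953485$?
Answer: $-3334355$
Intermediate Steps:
$R = -262438$ ($R = -1215923 + 953485 = -262438$)
$T{\left(V,P \right)} = 1218$
$\left(T{\left(v{\left(-39,24 \right)},-562 \right)} - 3073135\right) + R = \left(1218 - 3073135\right) - 262438 = -3071917 - 262438 = -3334355$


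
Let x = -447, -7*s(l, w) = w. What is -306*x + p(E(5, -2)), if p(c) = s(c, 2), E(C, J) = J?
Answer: 957472/7 ≈ 1.3678e+5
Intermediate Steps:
s(l, w) = -w/7
p(c) = -2/7 (p(c) = -⅐*2 = -2/7)
-306*x + p(E(5, -2)) = -306*(-447) - 2/7 = 136782 - 2/7 = 957472/7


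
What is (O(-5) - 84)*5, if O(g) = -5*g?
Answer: -295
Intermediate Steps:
(O(-5) - 84)*5 = (-5*(-5) - 84)*5 = (25 - 84)*5 = -59*5 = -295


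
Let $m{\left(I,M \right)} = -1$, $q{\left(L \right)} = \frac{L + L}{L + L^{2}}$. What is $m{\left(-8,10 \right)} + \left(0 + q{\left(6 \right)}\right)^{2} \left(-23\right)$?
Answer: $- \frac{141}{49} \approx -2.8776$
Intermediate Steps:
$q{\left(L \right)} = \frac{2 L}{L + L^{2}}$
$m{\left(-8,10 \right)} + \left(0 + q{\left(6 \right)}\right)^{2} \left(-23\right) = -1 + \left(0 + \frac{2}{1 + 6}\right)^{2} \left(-23\right) = -1 + \left(0 + \frac{2}{7}\right)^{2} \left(-23\right) = -1 + \left(\frac{2}{7}\right)^{2} \left(-23\right) = -1 + \frac{4}{49} \left(-23\right) = -1 - \frac{92}{49} = - \frac{141}{49}$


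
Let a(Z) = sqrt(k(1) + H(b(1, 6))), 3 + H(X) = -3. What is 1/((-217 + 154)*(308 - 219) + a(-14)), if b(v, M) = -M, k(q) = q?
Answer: -5607/31438454 - I*sqrt(5)/31438454 ≈ -0.00017835 - 7.1125e-8*I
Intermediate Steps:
H(X) = -6 (H(X) = -3 - 3 = -6)
a(Z) = I*sqrt(5) (a(Z) = sqrt(1 - 6) = sqrt(-5) = I*sqrt(5))
1/((-217 + 154)*(308 - 219) + a(-14)) = 1/((-217 + 154)*(308 - 219) + I*sqrt(5)) = 1/(-63*89 + I*sqrt(5)) = 1/(-5607 + I*sqrt(5))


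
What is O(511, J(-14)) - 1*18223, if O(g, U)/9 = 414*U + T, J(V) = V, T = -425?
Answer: -74212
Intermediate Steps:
O(g, U) = -3825 + 3726*U (O(g, U) = 9*(414*U - 425) = 9*(-425 + 414*U) = -3825 + 3726*U)
O(511, J(-14)) - 1*18223 = (-3825 + 3726*(-14)) - 1*18223 = (-3825 - 52164) - 18223 = -55989 - 18223 = -74212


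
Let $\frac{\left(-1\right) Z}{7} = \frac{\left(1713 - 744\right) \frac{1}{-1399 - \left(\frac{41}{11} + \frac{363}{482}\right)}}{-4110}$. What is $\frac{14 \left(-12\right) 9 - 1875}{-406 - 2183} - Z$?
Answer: $\frac{5759977371538}{4398933917215} \approx 1.3094$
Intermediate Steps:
$Z = - \frac{5993911}{5097258305}$ ($Z = - 7 \frac{\left(1713 - 744\right) \frac{1}{-1399 - \left(\frac{41}{11} + \frac{363}{482}\right)}}{-4110} = - 7 \frac{969}{-1399 - \frac{23755}{5302}} \left(- \frac{1}{4110}\right) = - 7 \frac{969}{- \frac{7441253}{5302}} \left(- \frac{1}{4110}\right) = - 7 \cdot 969 \left(- \frac{5302}{7441253}\right) \left(- \frac{1}{4110}\right) = - 7 \left(\left(- \frac{5137638}{7441253}\right) \left(- \frac{1}{4110}\right)\right) = \left(-7\right) \frac{856273}{5097258305} = - \frac{5993911}{5097258305} \approx -0.0011759$)
$\frac{14 \left(-12\right) 9 - 1875}{-406 - 2183} - Z = \frac{14 \left(-12\right) 9 - 1875}{-406 - 2183} - - \frac{5993911}{5097258305} = \frac{\left(-168\right) 9 - 1875}{-2589} + \frac{5993911}{5097258305} = \left(-1512 - 1875\right) \left(- \frac{1}{2589}\right) + \frac{5993911}{5097258305} = \left(-3387\right) \left(- \frac{1}{2589}\right) + \frac{5993911}{5097258305} = \frac{1129}{863} + \frac{5993911}{5097258305} = \frac{5759977371538}{4398933917215}$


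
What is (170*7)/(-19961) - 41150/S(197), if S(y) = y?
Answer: -821629580/3932317 ≈ -208.94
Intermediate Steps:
(170*7)/(-19961) - 41150/S(197) = (170*7)/(-19961) - 41150/197 = 1190*(-1/19961) - 41150*1/197 = -1190/19961 - 41150/197 = -821629580/3932317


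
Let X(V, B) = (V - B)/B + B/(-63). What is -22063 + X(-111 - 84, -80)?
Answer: -22236775/1008 ≈ -22060.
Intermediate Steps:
X(V, B) = -B/63 + (V - B)/B (X(V, B) = (V - B)/B + B*(-1/63) = (V - B)/B - B/63 = -B/63 + (V - B)/B)
-22063 + X(-111 - 84, -80) = -22063 + (-1 - 1/63*(-80) + (-111 - 84)/(-80)) = -22063 + (-1 + 80/63 - 195*(-1/80)) = -22063 + (-1 + 80/63 + 39/16) = -22063 + 2729/1008 = -22236775/1008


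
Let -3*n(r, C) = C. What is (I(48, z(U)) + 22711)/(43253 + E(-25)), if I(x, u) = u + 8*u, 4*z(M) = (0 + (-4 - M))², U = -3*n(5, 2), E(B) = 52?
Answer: 22792/43305 ≈ 0.52631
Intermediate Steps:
n(r, C) = -C/3
U = 2 (U = -(-1)*2 = -3*(-⅔) = 2)
z(M) = (-4 - M)²/4 (z(M) = (0 + (-4 - M))²/4 = (-4 - M)²/4)
I(x, u) = 9*u
(I(48, z(U)) + 22711)/(43253 + E(-25)) = (9*((4 + 2)²/4) + 22711)/(43253 + 52) = (9*((¼)*6²) + 22711)/43305 = (9*((¼)*36) + 22711)*(1/43305) = (9*9 + 22711)*(1/43305) = (81 + 22711)*(1/43305) = 22792*(1/43305) = 22792/43305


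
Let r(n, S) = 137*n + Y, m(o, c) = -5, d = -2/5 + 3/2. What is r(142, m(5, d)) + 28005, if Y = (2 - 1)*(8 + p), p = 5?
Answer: 47472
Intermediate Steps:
Y = 13 (Y = (2 - 1)*(8 + 5) = 1*13 = 13)
d = 11/10 (d = -2*1/5 + 3*(1/2) = -2/5 + 3/2 = 11/10 ≈ 1.1000)
r(n, S) = 13 + 137*n (r(n, S) = 137*n + 13 = 13 + 137*n)
r(142, m(5, d)) + 28005 = (13 + 137*142) + 28005 = (13 + 19454) + 28005 = 19467 + 28005 = 47472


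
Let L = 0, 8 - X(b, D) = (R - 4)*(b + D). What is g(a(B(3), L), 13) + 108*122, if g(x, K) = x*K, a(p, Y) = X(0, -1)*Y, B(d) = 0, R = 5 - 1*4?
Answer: 13176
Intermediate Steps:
R = 1 (R = 5 - 4 = 1)
X(b, D) = 8 + 3*D + 3*b (X(b, D) = 8 - (1 - 4)*(b + D) = 8 - (-3)*(D + b) = 8 - (-3*D - 3*b) = 8 + (3*D + 3*b) = 8 + 3*D + 3*b)
a(p, Y) = 5*Y (a(p, Y) = (8 + 3*(-1) + 3*0)*Y = (8 - 3 + 0)*Y = 5*Y)
g(x, K) = K*x
g(a(B(3), L), 13) + 108*122 = 13*(5*0) + 108*122 = 13*0 + 13176 = 0 + 13176 = 13176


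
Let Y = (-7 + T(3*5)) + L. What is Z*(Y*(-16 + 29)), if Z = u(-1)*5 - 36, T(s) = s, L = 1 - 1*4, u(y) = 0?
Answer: -2340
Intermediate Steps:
L = -3 (L = 1 - 4 = -3)
Y = 5 (Y = (-7 + 3*5) - 3 = (-7 + 15) - 3 = 8 - 3 = 5)
Z = -36 (Z = 0*5 - 36 = 0 - 36 = -36)
Z*(Y*(-16 + 29)) = -180*(-16 + 29) = -180*13 = -36*65 = -2340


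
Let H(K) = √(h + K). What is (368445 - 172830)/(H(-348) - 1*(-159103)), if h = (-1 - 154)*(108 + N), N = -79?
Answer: 31122933345/25313769452 - 195615*I*√4843/25313769452 ≈ 1.2295 - 0.00053778*I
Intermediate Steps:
h = -4495 (h = (-1 - 154)*(108 - 79) = -155*29 = -4495)
H(K) = √(-4495 + K)
(368445 - 172830)/(H(-348) - 1*(-159103)) = (368445 - 172830)/(√(-4495 - 348) - 1*(-159103)) = 195615/(√(-4843) + 159103) = 195615/(I*√4843 + 159103) = 195615/(159103 + I*√4843)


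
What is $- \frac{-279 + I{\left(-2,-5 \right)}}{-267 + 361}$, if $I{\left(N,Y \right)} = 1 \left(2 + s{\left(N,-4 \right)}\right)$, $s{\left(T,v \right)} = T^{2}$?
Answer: $\frac{273}{94} \approx 2.9043$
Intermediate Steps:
$I{\left(N,Y \right)} = 2 + N^{2}$ ($I{\left(N,Y \right)} = 1 \left(2 + N^{2}\right) = 2 + N^{2}$)
$- \frac{-279 + I{\left(-2,-5 \right)}}{-267 + 361} = - \frac{-279 + \left(2 + \left(-2\right)^{2}\right)}{-267 + 361} = - \frac{-279 + \left(2 + 4\right)}{94} = - \frac{-279 + 6}{94} = - \frac{-273}{94} = \left(-1\right) \left(- \frac{273}{94}\right) = \frac{273}{94}$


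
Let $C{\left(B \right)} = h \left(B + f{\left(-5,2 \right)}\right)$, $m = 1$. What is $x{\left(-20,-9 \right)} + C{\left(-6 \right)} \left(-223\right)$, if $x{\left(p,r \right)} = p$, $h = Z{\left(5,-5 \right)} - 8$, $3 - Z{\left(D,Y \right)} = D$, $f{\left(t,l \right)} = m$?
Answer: $-11170$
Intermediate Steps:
$f{\left(t,l \right)} = 1$
$Z{\left(D,Y \right)} = 3 - D$
$h = -10$ ($h = \left(3 - 5\right) - 8 = -2 - 8 = -10$)
$C{\left(B \right)} = -10 - 10 B$ ($C{\left(B \right)} = - 10 \left(B + 1\right) = - 10 \left(1 + B\right) = -10 - 10 B$)
$x{\left(-20,-9 \right)} + C{\left(-6 \right)} \left(-223\right) = -20 + \left(-10 - -60\right) \left(-223\right) = -20 + \left(-10 + 60\right) \left(-223\right) = -20 + 50 \left(-223\right) = -20 - 11150 = -11170$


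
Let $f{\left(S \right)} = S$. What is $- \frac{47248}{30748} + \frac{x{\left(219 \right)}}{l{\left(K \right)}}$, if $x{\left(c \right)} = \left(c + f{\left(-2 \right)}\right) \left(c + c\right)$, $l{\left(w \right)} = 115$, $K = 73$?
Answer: $\frac{729260222}{884005} \approx 824.95$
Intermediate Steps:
$x{\left(c \right)} = 2 c \left(-2 + c\right)$ ($x{\left(c \right)} = \left(c - 2\right) \left(c + c\right) = \left(-2 + c\right) 2 c = 2 c \left(-2 + c\right)$)
$- \frac{47248}{30748} + \frac{x{\left(219 \right)}}{l{\left(K \right)}} = - \frac{47248}{30748} + \frac{2 \cdot 219 \left(-2 + 219\right)}{115} = \left(-47248\right) \frac{1}{30748} + 2 \cdot 219 \cdot 217 \cdot \frac{1}{115} = - \frac{11812}{7687} + 95046 \cdot \frac{1}{115} = - \frac{11812}{7687} + \frac{95046}{115} = \frac{729260222}{884005}$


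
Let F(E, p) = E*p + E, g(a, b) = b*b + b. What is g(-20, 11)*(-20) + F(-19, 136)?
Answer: -5243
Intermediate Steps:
g(a, b) = b + b² (g(a, b) = b² + b = b + b²)
F(E, p) = E + E*p
g(-20, 11)*(-20) + F(-19, 136) = (11*(1 + 11))*(-20) - 19*(1 + 136) = (11*12)*(-20) - 19*137 = 132*(-20) - 2603 = -2640 - 2603 = -5243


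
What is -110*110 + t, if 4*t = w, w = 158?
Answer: -24121/2 ≈ -12061.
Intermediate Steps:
t = 79/2 (t = (1/4)*158 = 79/2 ≈ 39.500)
-110*110 + t = -110*110 + 79/2 = -12100 + 79/2 = -24121/2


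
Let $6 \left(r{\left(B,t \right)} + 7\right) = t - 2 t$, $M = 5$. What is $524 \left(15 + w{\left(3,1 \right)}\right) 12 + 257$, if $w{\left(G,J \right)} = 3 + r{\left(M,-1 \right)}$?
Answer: $70473$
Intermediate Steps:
$r{\left(B,t \right)} = -7 - \frac{t}{6}$ ($r{\left(B,t \right)} = -7 + \frac{t - 2 t}{6} = -7 + \frac{\left(-1\right) t}{6} = -7 - \frac{t}{6}$)
$w{\left(G,J \right)} = - \frac{23}{6}$ ($w{\left(G,J \right)} = 3 - \frac{41}{6} = - \frac{23}{6}$)
$524 \left(15 + w{\left(3,1 \right)}\right) 12 + 257 = 524 \left(15 - \frac{23}{6}\right) 12 + 257 = 524 \cdot \frac{67}{6} \cdot 12 + 257 = 524 \cdot 134 + 257 = 70216 + 257 = 70473$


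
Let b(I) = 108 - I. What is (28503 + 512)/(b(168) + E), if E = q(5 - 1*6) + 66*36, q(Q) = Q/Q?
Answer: 4145/331 ≈ 12.523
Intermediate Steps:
q(Q) = 1
E = 2377 (E = 1 + 66*36 = 1 + 2376 = 2377)
(28503 + 512)/(b(168) + E) = (28503 + 512)/((108 - 1*168) + 2377) = 29015/((108 - 168) + 2377) = 29015/(-60 + 2377) = 29015/2317 = 29015*(1/2317) = 4145/331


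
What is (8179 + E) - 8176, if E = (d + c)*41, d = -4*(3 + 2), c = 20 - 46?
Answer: -1883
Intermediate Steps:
c = -26
d = -20 (d = -4*5 = -20)
E = -1886 (E = (-20 - 26)*41 = -46*41 = -1886)
(8179 + E) - 8176 = (8179 - 1886) - 8176 = 6293 - 8176 = -1883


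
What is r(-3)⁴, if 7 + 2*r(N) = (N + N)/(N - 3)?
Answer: 81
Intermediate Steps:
r(N) = -7/2 + N/(-3 + N) (r(N) = -7/2 + ((N + N)/(N - 3))/2 = -7/2 + ((2*N)/(-3 + N))/2 = -7/2 + (2*N/(-3 + N))/2 = -7/2 + N/(-3 + N))
r(-3)⁴ = ((21 - 5*(-3))/(2*(-3 - 3)))⁴ = ((½)*(21 + 15)/(-6))⁴ = ((½)*(-⅙)*36)⁴ = (-3)⁴ = 81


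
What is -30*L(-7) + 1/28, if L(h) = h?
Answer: 5881/28 ≈ 210.04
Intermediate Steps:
-30*L(-7) + 1/28 = -30*(-7) + 1/28 = 210 + 1/28 = 5881/28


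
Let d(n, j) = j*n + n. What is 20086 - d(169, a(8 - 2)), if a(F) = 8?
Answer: 18565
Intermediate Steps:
d(n, j) = n + j*n
20086 - d(169, a(8 - 2)) = 20086 - 169*(1 + 8) = 20086 - 169*9 = 20086 - 1*1521 = 20086 - 1521 = 18565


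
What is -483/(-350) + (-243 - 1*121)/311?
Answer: 3259/15550 ≈ 0.20958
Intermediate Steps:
-483/(-350) + (-243 - 1*121)/311 = -483*(-1/350) + (-243 - 121)*(1/311) = 69/50 - 364*1/311 = 69/50 - 364/311 = 3259/15550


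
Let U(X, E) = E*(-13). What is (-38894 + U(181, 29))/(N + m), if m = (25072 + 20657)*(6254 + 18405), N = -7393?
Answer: -39271/1127624018 ≈ -3.4826e-5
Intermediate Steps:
U(X, E) = -13*E
m = 1127631411 (m = 45729*24659 = 1127631411)
(-38894 + U(181, 29))/(N + m) = (-38894 - 13*29)/(-7393 + 1127631411) = (-38894 - 377)/1127624018 = -39271*1/1127624018 = -39271/1127624018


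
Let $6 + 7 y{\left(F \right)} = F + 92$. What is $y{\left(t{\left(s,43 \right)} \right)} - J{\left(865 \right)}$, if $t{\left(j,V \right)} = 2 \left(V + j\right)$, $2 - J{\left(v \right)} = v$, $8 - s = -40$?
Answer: $\frac{6309}{7} \approx 901.29$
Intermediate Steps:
$s = 48$ ($s = 8 - -40 = 8 + 40 = 48$)
$J{\left(v \right)} = 2 - v$
$t{\left(j,V \right)} = 2 V + 2 j$
$y{\left(F \right)} = \frac{86}{7} + \frac{F}{7}$ ($y{\left(F \right)} = - \frac{6}{7} + \frac{F + 92}{7} = - \frac{6}{7} + \frac{92 + F}{7} = - \frac{6}{7} + \left(\frac{92}{7} + \frac{F}{7}\right) = \frac{86}{7} + \frac{F}{7}$)
$y{\left(t{\left(s,43 \right)} \right)} - J{\left(865 \right)} = \left(\frac{86}{7} + \frac{2 \cdot 43 + 2 \cdot 48}{7}\right) - \left(2 - 865\right) = \left(\frac{86}{7} + \frac{86 + 96}{7}\right) - \left(2 - 865\right) = \left(\frac{86}{7} + \frac{1}{7} \cdot 182\right) - -863 = \left(\frac{86}{7} + 26\right) + 863 = \frac{268}{7} + 863 = \frac{6309}{7}$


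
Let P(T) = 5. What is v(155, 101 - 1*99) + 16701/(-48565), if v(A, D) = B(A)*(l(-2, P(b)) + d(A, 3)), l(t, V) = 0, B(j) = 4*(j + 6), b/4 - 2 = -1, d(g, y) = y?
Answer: 93810879/48565 ≈ 1931.7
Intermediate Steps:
b = 4 (b = 8 + 4*(-1) = 8 - 4 = 4)
B(j) = 24 + 4*j (B(j) = 4*(6 + j) = 24 + 4*j)
v(A, D) = 72 + 12*A (v(A, D) = (24 + 4*A)*(0 + 3) = (24 + 4*A)*3 = 72 + 12*A)
v(155, 101 - 1*99) + 16701/(-48565) = (72 + 12*155) + 16701/(-48565) = (72 + 1860) + 16701*(-1/48565) = 1932 - 16701/48565 = 93810879/48565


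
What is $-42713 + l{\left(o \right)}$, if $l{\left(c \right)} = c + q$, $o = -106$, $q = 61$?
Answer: $-42758$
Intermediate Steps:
$l{\left(c \right)} = 61 + c$ ($l{\left(c \right)} = c + 61 = 61 + c$)
$-42713 + l{\left(o \right)} = -42713 + \left(61 - 106\right) = -42713 - 45 = -42758$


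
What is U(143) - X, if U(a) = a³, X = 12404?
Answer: 2911803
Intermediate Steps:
U(143) - X = 143³ - 1*12404 = 2924207 - 12404 = 2911803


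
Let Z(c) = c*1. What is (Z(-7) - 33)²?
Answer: 1600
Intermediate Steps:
Z(c) = c
(Z(-7) - 33)² = (-7 - 33)² = (-40)² = 1600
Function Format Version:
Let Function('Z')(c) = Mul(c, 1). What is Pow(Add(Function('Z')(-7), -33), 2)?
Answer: 1600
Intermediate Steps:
Function('Z')(c) = c
Pow(Add(Function('Z')(-7), -33), 2) = Pow(Add(-7, -33), 2) = Pow(-40, 2) = 1600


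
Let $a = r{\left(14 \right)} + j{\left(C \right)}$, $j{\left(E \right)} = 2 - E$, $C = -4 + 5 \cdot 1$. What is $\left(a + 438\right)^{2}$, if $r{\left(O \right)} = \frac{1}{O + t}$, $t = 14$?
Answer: $\frac{151117849}{784} \approx 1.9275 \cdot 10^{5}$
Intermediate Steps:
$r{\left(O \right)} = \frac{1}{14 + O}$ ($r{\left(O \right)} = \frac{1}{O + 14} = \frac{1}{14 + O}$)
$C = 1$ ($C = -4 + 5 = 1$)
$a = \frac{29}{28}$ ($a = \frac{1}{14 + 14} + \left(2 - 1\right) = \frac{1}{28} + \left(2 - 1\right) = \frac{1}{28} + 1 = \frac{29}{28} \approx 1.0357$)
$\left(a + 438\right)^{2} = \left(\frac{29}{28} + 438\right)^{2} = \left(\frac{12293}{28}\right)^{2} = \frac{151117849}{784}$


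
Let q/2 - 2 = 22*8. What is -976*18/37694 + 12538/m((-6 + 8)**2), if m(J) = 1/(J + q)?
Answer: 85069318176/18847 ≈ 4.5137e+6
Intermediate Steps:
q = 356 (q = 4 + 2*(22*8) = 4 + 2*176 = 4 + 352 = 356)
m(J) = 1/(356 + J) (m(J) = 1/(J + 356) = 1/(356 + J))
-976*18/37694 + 12538/m((-6 + 8)**2) = -976*18/37694 + 12538/(1/(356 + (-6 + 8)**2)) = -17568*1/37694 + 12538/(1/(356 + 2**2)) = -8784/18847 + 12538/(1/(356 + 4)) = -8784/18847 + 12538/(1/360) = -8784/18847 + 12538*360 = -8784/18847 + 4513680 = 85069318176/18847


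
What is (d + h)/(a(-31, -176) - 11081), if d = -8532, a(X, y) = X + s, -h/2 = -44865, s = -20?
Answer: -40599/5566 ≈ -7.2941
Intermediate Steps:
h = 89730 (h = -2*(-44865) = 89730)
a(X, y) = -20 + X (a(X, y) = X - 20 = -20 + X)
(d + h)/(a(-31, -176) - 11081) = (-8532 + 89730)/((-20 - 31) - 11081) = 81198/(-51 - 11081) = 81198/(-11132) = 81198*(-1/11132) = -40599/5566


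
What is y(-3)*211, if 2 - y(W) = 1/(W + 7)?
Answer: 1477/4 ≈ 369.25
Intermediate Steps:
y(W) = 2 - 1/(7 + W) (y(W) = 2 - 1/(W + 7) = 2 - 1/(7 + W))
y(-3)*211 = ((13 + 2*(-3))/(7 - 3))*211 = ((13 - 6)/4)*211 = ((¼)*7)*211 = (7/4)*211 = 1477/4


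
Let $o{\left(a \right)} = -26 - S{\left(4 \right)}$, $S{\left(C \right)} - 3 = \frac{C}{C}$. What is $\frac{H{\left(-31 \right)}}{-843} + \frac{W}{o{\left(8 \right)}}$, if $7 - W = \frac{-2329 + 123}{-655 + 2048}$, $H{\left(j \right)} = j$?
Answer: $- \frac{976029}{3914330} \approx -0.24935$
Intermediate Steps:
$S{\left(C \right)} = 4$ ($S{\left(C \right)} = 3 + \frac{C}{C} = 3 + 1 = 4$)
$W = \frac{11957}{1393}$ ($W = 7 - \frac{-2329 + 123}{-655 + 2048} = 7 - - \frac{2206}{1393} = 7 + \frac{2206}{1393} = \frac{11957}{1393} \approx 8.5836$)
$o{\left(a \right)} = -30$ ($o{\left(a \right)} = -26 - 4 = -30$)
$\frac{H{\left(-31 \right)}}{-843} + \frac{W}{o{\left(8 \right)}} = - \frac{31}{-843} + \frac{11957}{1393 \left(-30\right)} = \left(-31\right) \left(- \frac{1}{843}\right) + \frac{11957}{1393} \left(- \frac{1}{30}\right) = \frac{31}{843} - \frac{11957}{41790} = - \frac{976029}{3914330}$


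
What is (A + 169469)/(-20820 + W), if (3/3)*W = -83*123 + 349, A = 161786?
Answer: -66251/6136 ≈ -10.797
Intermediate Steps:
W = -9860 (W = -83*123 + 349 = -10209 + 349 = -9860)
(A + 169469)/(-20820 + W) = (161786 + 169469)/(-20820 - 9860) = 331255/(-30680) = 331255*(-1/30680) = -66251/6136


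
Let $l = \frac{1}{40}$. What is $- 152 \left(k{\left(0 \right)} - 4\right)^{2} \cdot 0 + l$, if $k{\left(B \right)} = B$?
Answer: $\frac{1}{40} \approx 0.025$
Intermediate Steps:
$l = \frac{1}{40} \approx 0.025$
$- 152 \left(k{\left(0 \right)} - 4\right)^{2} \cdot 0 + l = - 152 \left(0 - 4\right)^{2} \cdot 0 + \frac{1}{40} = - 152 \left(-4\right)^{2} \cdot 0 + \frac{1}{40} = - 152 \cdot 16 \cdot 0 + \frac{1}{40} = \left(-152\right) 0 + \frac{1}{40} = 0 + \frac{1}{40} = \frac{1}{40}$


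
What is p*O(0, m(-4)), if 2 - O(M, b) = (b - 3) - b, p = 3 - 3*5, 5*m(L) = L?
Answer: -60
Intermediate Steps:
m(L) = L/5
p = -12 (p = 3 - 15 = -12)
O(M, b) = 5 (O(M, b) = 2 - ((b - 3) - b) = 2 - ((-3 + b) - b) = 2 - 1*(-3) = 2 + 3 = 5)
p*O(0, m(-4)) = -12*5 = -60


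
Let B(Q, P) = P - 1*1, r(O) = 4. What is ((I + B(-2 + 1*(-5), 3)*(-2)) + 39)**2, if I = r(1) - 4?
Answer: 1225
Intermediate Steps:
B(Q, P) = -1 + P (B(Q, P) = P - 1 = -1 + P)
I = 0 (I = 4 - 4 = 0)
((I + B(-2 + 1*(-5), 3)*(-2)) + 39)**2 = ((0 + (-1 + 3)*(-2)) + 39)**2 = ((0 + 2*(-2)) + 39)**2 = ((0 - 4) + 39)**2 = (-4 + 39)**2 = 35**2 = 1225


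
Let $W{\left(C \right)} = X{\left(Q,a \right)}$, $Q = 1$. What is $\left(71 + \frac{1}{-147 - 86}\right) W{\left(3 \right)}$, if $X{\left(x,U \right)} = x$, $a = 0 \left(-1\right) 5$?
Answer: $\frac{16542}{233} \approx 70.996$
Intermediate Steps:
$a = 0$ ($a = 0 \cdot 5 = 0$)
$W{\left(C \right)} = 1$
$\left(71 + \frac{1}{-147 - 86}\right) W{\left(3 \right)} = \left(71 + \frac{1}{-147 - 86}\right) 1 = \left(71 + \frac{1}{-233}\right) 1 = \left(71 - \frac{1}{233}\right) 1 = \frac{16542}{233} \cdot 1 = \frac{16542}{233}$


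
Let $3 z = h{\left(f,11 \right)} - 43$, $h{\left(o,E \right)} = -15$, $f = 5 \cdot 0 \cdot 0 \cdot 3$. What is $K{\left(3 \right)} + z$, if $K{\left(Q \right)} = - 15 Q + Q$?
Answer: $- \frac{184}{3} \approx -61.333$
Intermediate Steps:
$f = 0$ ($f = 0 \cdot 0 = 0$)
$K{\left(Q \right)} = - 14 Q$
$z = - \frac{58}{3}$ ($z = \frac{-15 - 43}{3} = \frac{1}{3} \left(-58\right) = - \frac{58}{3} \approx -19.333$)
$K{\left(3 \right)} + z = \left(-14\right) 3 - \frac{58}{3} = -42 - \frac{58}{3} = - \frac{184}{3}$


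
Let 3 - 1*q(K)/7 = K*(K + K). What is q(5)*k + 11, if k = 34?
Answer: -11175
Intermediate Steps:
q(K) = 21 - 14*K**2 (q(K) = 21 - 7*K*(K + K) = 21 - 7*K*2*K = 21 - 14*K**2)
q(5)*k + 11 = (21 - 14*5**2)*34 + 11 = (21 - 14*25)*34 + 11 = (21 - 350)*34 + 11 = -329*34 + 11 = -11186 + 11 = -11175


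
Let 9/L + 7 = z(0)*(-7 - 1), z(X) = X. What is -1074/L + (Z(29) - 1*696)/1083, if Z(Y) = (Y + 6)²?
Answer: 905195/1083 ≈ 835.82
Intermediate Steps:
Z(Y) = (6 + Y)²
L = -9/7 (L = 9/(-7 + 0*(-7 - 1)) = 9/(-7 + 0*(-8)) = 9/(-7 + 0) = 9/(-7) = 9*(-⅐) = -9/7 ≈ -1.2857)
-1074/L + (Z(29) - 1*696)/1083 = -1074/(-9/7) + ((6 + 29)² - 1*696)/1083 = -1074*(-7/9) + (35² - 696)*(1/1083) = 2506/3 + (1225 - 696)*(1/1083) = 2506/3 + 529*(1/1083) = 2506/3 + 529/1083 = 905195/1083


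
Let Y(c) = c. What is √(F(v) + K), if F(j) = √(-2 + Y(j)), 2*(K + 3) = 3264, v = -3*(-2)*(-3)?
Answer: √(1629 + 2*I*√5) ≈ 40.361 + 0.0554*I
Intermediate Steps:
v = -18 (v = 6*(-3) = -18)
K = 1629 (K = -3 + (½)*3264 = -3 + 1632 = 1629)
F(j) = √(-2 + j)
√(F(v) + K) = √(√(-2 - 18) + 1629) = √(√(-20) + 1629) = √(2*I*√5 + 1629) = √(1629 + 2*I*√5)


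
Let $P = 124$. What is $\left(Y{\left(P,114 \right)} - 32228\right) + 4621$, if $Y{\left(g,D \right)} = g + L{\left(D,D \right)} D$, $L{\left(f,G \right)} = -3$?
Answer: $-27825$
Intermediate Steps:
$Y{\left(g,D \right)} = g - 3 D$
$\left(Y{\left(P,114 \right)} - 32228\right) + 4621 = \left(\left(124 - 342\right) - 32228\right) + 4621 = \left(-218 - 32228\right) + 4621 = -32446 + 4621 = -27825$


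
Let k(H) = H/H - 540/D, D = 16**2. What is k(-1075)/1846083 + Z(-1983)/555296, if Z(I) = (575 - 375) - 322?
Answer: -451676315/2050245011136 ≈ -0.00022030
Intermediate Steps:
D = 256
k(H) = -71/64 (k(H) = H/H - 540/256 = 1 - 540*1/256 = 1 - 135/64 = -71/64)
Z(I) = -122 (Z(I) = 200 - 322 = -122)
k(-1075)/1846083 + Z(-1983)/555296 = -71/64/1846083 - 122/555296 = -71/64*1/1846083 - 122*1/555296 = -71/118149312 - 61/277648 = -451676315/2050245011136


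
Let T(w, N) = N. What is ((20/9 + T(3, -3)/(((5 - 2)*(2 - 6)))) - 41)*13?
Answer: -18031/36 ≈ -500.86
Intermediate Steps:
((20/9 + T(3, -3)/(((5 - 2)*(2 - 6)))) - 41)*13 = ((20/9 - 3*1/((2 - 6)*(5 - 2))) - 41)*13 = ((20*(1/9) - 3/(3*(-4))) - 41)*13 = ((20/9 - 3/(-12)) - 41)*13 = ((20/9 - 3*(-1/12)) - 41)*13 = ((20/9 + 1/4) - 41)*13 = (89/36 - 41)*13 = -1387/36*13 = -18031/36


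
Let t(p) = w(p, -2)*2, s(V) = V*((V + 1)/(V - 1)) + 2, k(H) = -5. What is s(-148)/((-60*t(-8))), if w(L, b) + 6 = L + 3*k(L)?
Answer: -10729/259260 ≈ -0.041383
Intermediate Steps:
w(L, b) = -21 + L (w(L, b) = -6 + (L + 3*(-5)) = -6 + (L - 15) = -6 + (-15 + L) = -21 + L)
s(V) = 2 + V*(1 + V)/(-1 + V) (s(V) = V*((1 + V)/(-1 + V)) + 2 = V*(1 + V)/(-1 + V) + 2 = 2 + V*(1 + V)/(-1 + V))
t(p) = -42 + 2*p (t(p) = (-21 + p)*2 = -42 + 2*p)
s(-148)/((-60*t(-8))) = ((-2 + (-148)**2 + 3*(-148))/(-1 - 148))/((-60*(-42 + 2*(-8)))) = ((-2 + 21904 - 444)/(-149))/((-60*(-42 - 16))) = (-1/149*21458)/((-60*(-58))) = -21458/149/3480 = -21458/149*1/3480 = -10729/259260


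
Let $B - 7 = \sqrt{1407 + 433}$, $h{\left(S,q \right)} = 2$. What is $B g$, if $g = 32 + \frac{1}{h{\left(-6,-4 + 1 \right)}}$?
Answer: $\frac{455}{2} + 130 \sqrt{115} \approx 1621.6$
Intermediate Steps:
$B = 7 + 4 \sqrt{115}$ ($B = 7 + \sqrt{1407 + 433} = 7 + \sqrt{1840} = 7 + 4 \sqrt{115} \approx 49.895$)
$g = \frac{65}{2}$ ($g = 32 + \frac{1}{2} = \frac{65}{2} \approx 32.5$)
$B g = \left(7 + 4 \sqrt{115}\right) \frac{65}{2} = \frac{455}{2} + 130 \sqrt{115}$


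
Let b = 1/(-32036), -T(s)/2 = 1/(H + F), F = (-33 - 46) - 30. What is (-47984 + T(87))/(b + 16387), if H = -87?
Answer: -75323539758/25723722619 ≈ -2.9282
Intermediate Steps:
F = -109 (F = -79 - 30 = -109)
T(s) = 1/98 (T(s) = -2/(-87 - 109) = -2/(-196) = -2*(-1/196) = 1/98)
b = -1/32036 ≈ -3.1215e-5
(-47984 + T(87))/(b + 16387) = (-47984 + 1/98)/(-1/32036 + 16387) = -4702431/(98*524973931/32036) = -4702431/98*32036/524973931 = -75323539758/25723722619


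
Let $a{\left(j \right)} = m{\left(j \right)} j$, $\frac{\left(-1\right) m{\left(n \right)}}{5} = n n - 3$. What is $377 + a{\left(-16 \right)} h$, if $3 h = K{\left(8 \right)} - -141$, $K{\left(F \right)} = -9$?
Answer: $890937$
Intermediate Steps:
$m{\left(n \right)} = 15 - 5 n^{2}$ ($m{\left(n \right)} = - 5 \left(n n - 3\right) = - 5 \left(n^{2} - 3\right) = - 5 \left(-3 + n^{2}\right) = 15 - 5 n^{2}$)
$a{\left(j \right)} = j \left(15 - 5 j^{2}\right)$ ($a{\left(j \right)} = \left(15 - 5 j^{2}\right) j = j \left(15 - 5 j^{2}\right)$)
$h = 44$ ($h = \frac{-9 - -141}{3} = \frac{-9 + 141}{3} = \frac{1}{3} \cdot 132 = 44$)
$377 + a{\left(-16 \right)} h = 377 + 5 \left(-16\right) \left(3 - \left(-16\right)^{2}\right) 44 = 377 + 5 \left(-16\right) \left(3 - 256\right) 44 = 377 + 5 \left(-16\right) \left(-253\right) 44 = 377 + 20240 \cdot 44 = 377 + 890560 = 890937$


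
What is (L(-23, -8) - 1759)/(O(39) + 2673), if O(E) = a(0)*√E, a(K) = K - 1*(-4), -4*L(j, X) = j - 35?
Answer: -3108699/4762870 + 2326*√39/2381435 ≈ -0.64660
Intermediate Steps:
L(j, X) = 35/4 - j/4 (L(j, X) = -(j - 35)/4 = -(-35 + j)/4 = 35/4 - j/4)
a(K) = 4 + K (a(K) = K + 4 = 4 + K)
O(E) = 4*√E (O(E) = (4 + 0)*√E = 4*√E)
(L(-23, -8) - 1759)/(O(39) + 2673) = ((35/4 - ¼*(-23)) - 1759)/(4*√39 + 2673) = ((35/4 + 23/4) - 1759)/(2673 + 4*√39) = (29/2 - 1759)/(2673 + 4*√39) = -3489/(2*(2673 + 4*√39))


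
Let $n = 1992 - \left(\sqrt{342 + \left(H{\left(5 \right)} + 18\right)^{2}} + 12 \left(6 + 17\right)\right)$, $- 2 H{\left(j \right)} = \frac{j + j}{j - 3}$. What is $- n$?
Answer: $-1716 + \frac{\sqrt{2329}}{2} \approx -1691.9$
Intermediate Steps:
$H{\left(j \right)} = - \frac{j}{-3 + j}$ ($H{\left(j \right)} = - \frac{\left(j + j\right) \frac{1}{j - 3}}{2} = - \frac{2 j \frac{1}{-3 + j}}{2} = - \frac{j}{-3 + j}$)
$n = 1716 - \frac{\sqrt{2329}}{2}$ ($n = 1992 - \left(\sqrt{342 + \left(\left(-1\right) 5 \frac{1}{-3 + 5} + 18\right)^{2}} + 12 \left(6 + 17\right)\right) = 1992 - \left(\sqrt{342 + \left(\left(-1\right) 5 \cdot \frac{1}{2} + 18\right)^{2}} + 12 \cdot 23\right) = 1992 - \left(\sqrt{342 + \left(\left(-1\right) 5 \cdot \frac{1}{2} + 18\right)^{2}} + 276\right) = 1992 - \left(\sqrt{342 + \left(- \frac{5}{2} + 18\right)^{2}} + 276\right) = 1992 - \left(\sqrt{342 + \left(\frac{31}{2}\right)^{2}} + 276\right) = 1992 - \left(\sqrt{342 + \frac{961}{4}} + 276\right) = 1992 - \left(\sqrt{\frac{2329}{4}} + 276\right) = 1992 - \left(\frac{\sqrt{2329}}{2} + 276\right) = 1992 - \left(276 + \frac{\sqrt{2329}}{2}\right) = 1716 - \frac{\sqrt{2329}}{2} \approx 1691.9$)
$- n = - (1716 - \frac{\sqrt{2329}}{2}) = -1716 + \frac{\sqrt{2329}}{2}$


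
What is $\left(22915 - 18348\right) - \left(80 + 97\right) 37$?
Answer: $-1982$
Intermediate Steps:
$\left(22915 - 18348\right) - \left(80 + 97\right) 37 = \left(22915 - 18348\right) - 177 \cdot 37 = 4567 - 6549 = -1982$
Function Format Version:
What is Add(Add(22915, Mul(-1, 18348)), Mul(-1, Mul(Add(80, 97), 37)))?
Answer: -1982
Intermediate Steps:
Add(Add(22915, Mul(-1, 18348)), Mul(-1, Mul(Add(80, 97), 37))) = Add(Add(22915, -18348), Mul(-1, Mul(177, 37))) = Add(4567, Mul(-1, 6549)) = Add(4567, -6549) = -1982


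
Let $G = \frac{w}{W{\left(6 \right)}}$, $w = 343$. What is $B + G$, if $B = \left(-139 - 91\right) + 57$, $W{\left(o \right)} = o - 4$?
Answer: $- \frac{3}{2} \approx -1.5$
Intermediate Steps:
$W{\left(o \right)} = -4 + o$ ($W{\left(o \right)} = o - 4 = -4 + o$)
$G = \frac{343}{2}$ ($G = \frac{343}{-4 + 6} = \frac{343}{2} \approx 171.5$)
$B = -173$ ($B = -230 + 57 = -173$)
$B + G = -173 + \frac{343}{2} = - \frac{3}{2}$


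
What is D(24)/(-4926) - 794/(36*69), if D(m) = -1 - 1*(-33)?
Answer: -332561/1019682 ≈ -0.32614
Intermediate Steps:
D(m) = 32 (D(m) = -1 + 33 = 32)
D(24)/(-4926) - 794/(36*69) = 32/(-4926) - 794/(36*69) = 32*(-1/4926) - 794/2484 = -16/2463 - 794*1/2484 = -16/2463 - 397/1242 = -332561/1019682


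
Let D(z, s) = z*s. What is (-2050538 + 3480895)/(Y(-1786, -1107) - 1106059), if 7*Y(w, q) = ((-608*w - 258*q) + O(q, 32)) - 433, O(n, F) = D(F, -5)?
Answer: -1430357/910216 ≈ -1.5714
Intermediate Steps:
D(z, s) = s*z
O(n, F) = -5*F
Y(w, q) = -593/7 - 608*w/7 - 258*q/7 (Y(w, q) = (((-608*w - 258*q) - 5*32) - 433)/7 = (((-608*w - 258*q) - 160) - 433)/7 = ((-160 - 608*w - 258*q) - 433)/7 = (-593 - 608*w - 258*q)/7 = -593/7 - 608*w/7 - 258*q/7)
(-2050538 + 3480895)/(Y(-1786, -1107) - 1106059) = (-2050538 + 3480895)/((-593/7 - 608/7*(-1786) - 258/7*(-1107)) - 1106059) = 1430357/((-593/7 + 1085888/7 + 285606/7) - 1106059) = 1430357/(195843 - 1106059) = 1430357/(-910216) = 1430357*(-1/910216) = -1430357/910216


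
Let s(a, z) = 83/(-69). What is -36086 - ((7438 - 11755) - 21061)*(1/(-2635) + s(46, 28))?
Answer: -12113022662/181815 ≈ -66623.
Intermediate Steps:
s(a, z) = -83/69 (s(a, z) = 83*(-1/69) = -83/69)
-36086 - ((7438 - 11755) - 21061)*(1/(-2635) + s(46, 28)) = -36086 - ((7438 - 11755) - 21061)*(1/(-2635) - 83/69) = -36086 - (-4317 - 21061)*(-1/2635 - 83/69) = -36086 - (-25378)*(-218774)/181815 = -36086 - 1*5552046572/181815 = -36086 - 5552046572/181815 = -12113022662/181815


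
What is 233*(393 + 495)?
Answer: 206904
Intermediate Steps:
233*(393 + 495) = 233*888 = 206904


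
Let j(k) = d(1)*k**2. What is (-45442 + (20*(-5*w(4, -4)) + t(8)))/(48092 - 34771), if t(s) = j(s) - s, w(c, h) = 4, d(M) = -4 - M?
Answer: -46170/13321 ≈ -3.4660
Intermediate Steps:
j(k) = -5*k**2 (j(k) = (-4 - 1*1)*k**2 = (-4 - 1)*k**2 = -5*k**2)
t(s) = -s - 5*s**2 (t(s) = -5*s**2 - s = -s - 5*s**2)
(-45442 + (20*(-5*w(4, -4)) + t(8)))/(48092 - 34771) = (-45442 + (20*(-5*4) + 8*(-1 - 5*8)))/(48092 - 34771) = (-45442 + (20*(-20) + 8*(-1 - 40)))/13321 = (-45442 + (-400 + 8*(-41)))*(1/13321) = (-45442 + (-400 - 328))*(1/13321) = (-45442 - 728)*(1/13321) = -46170*1/13321 = -46170/13321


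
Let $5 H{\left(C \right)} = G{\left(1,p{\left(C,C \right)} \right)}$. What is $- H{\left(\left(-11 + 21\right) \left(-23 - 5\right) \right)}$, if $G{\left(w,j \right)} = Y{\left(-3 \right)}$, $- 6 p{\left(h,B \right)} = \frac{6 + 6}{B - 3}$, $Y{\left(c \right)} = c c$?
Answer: $- \frac{9}{5} \approx -1.8$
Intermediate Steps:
$Y{\left(c \right)} = c^{2}$
$p{\left(h,B \right)} = - \frac{2}{-3 + B}$ ($p{\left(h,B \right)} = - \frac{\left(6 + 6\right) \frac{1}{B - 3}}{6} = - \frac{12 \frac{1}{-3 + B}}{6} = - \frac{2}{-3 + B}$)
$G{\left(w,j \right)} = 9$ ($G{\left(w,j \right)} = \left(-3\right)^{2} = 9$)
$H{\left(C \right)} = \frac{9}{5}$ ($H{\left(C \right)} = \frac{1}{5} \cdot 9 = \frac{9}{5}$)
$- H{\left(\left(-11 + 21\right) \left(-23 - 5\right) \right)} = \left(-1\right) \frac{9}{5} = - \frac{9}{5}$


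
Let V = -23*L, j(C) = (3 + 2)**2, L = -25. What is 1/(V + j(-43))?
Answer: 1/600 ≈ 0.0016667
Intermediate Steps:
j(C) = 25 (j(C) = 5**2 = 25)
V = 575 (V = -23*(-25) = 575)
1/(V + j(-43)) = 1/(575 + 25) = 1/600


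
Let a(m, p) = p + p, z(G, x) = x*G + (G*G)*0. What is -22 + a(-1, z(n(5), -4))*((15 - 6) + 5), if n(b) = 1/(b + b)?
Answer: -166/5 ≈ -33.200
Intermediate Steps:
n(b) = 1/(2*b)
z(G, x) = G*x (z(G, x) = G*x + G²*0 = G*x + 0 = G*x)
a(m, p) = 2*p
-22 + a(-1, z(n(5), -4))*((15 - 6) + 5) = -22 + (2*(((½)/5)*(-4)))*((15 - 6) + 5) = -22 + (2*(((½)*(⅕))*(-4)))*(9 + 5) = -22 + (2*((⅒)*(-4)))*14 = -22 + (2*(-⅖))*14 = -22 - ⅘*14 = -22 - 56/5 = -166/5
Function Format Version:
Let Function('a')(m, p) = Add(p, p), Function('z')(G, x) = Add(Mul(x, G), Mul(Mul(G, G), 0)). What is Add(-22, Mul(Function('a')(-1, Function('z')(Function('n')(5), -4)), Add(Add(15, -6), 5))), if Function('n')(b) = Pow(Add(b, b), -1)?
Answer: Rational(-166, 5) ≈ -33.200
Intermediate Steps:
Function('n')(b) = Mul(Rational(1, 2), Pow(b, -1)) (Function('n')(b) = Pow(Mul(2, b), -1) = Mul(Rational(1, 2), Pow(b, -1)))
Function('z')(G, x) = Mul(G, x) (Function('z')(G, x) = Add(Mul(G, x), Mul(Pow(G, 2), 0)) = Add(Mul(G, x), 0) = Mul(G, x))
Function('a')(m, p) = Mul(2, p)
Add(-22, Mul(Function('a')(-1, Function('z')(Function('n')(5), -4)), Add(Add(15, -6), 5))) = Add(-22, Mul(Mul(2, Mul(Mul(Rational(1, 2), Pow(5, -1)), -4)), Add(Add(15, -6), 5))) = Add(-22, Mul(Mul(2, Mul(Mul(Rational(1, 2), Rational(1, 5)), -4)), Add(9, 5))) = Add(-22, Mul(Mul(2, Mul(Rational(1, 10), -4)), 14)) = Add(-22, Mul(Mul(2, Rational(-2, 5)), 14)) = Add(-22, Mul(Rational(-4, 5), 14)) = Add(-22, Rational(-56, 5)) = Rational(-166, 5)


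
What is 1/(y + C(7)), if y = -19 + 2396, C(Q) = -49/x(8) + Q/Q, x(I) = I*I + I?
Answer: 72/171167 ≈ 0.00042064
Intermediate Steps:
x(I) = I + I² (x(I) = I² + I = I + I²)
C(Q) = 23/72 (C(Q) = -49*1/(8*(1 + 8)) + Q/Q = -49/(8*9) + 1 = -49/72 + 1 = 23/72)
y = 2377
1/(y + C(7)) = 1/(2377 + 23/72) = 1/(171167/72) = 72/171167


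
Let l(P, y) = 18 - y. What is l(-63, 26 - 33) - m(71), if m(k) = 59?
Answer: -34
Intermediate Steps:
l(-63, 26 - 33) - m(71) = (18 - (26 - 33)) - 1*59 = (18 - 1*(-7)) - 59 = (18 + 7) - 59 = 25 - 59 = -34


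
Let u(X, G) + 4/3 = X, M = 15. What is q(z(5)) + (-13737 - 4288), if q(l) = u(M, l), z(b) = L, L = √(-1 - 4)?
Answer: -54034/3 ≈ -18011.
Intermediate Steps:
L = I*√5 (L = √(-5) = I*√5 ≈ 2.2361*I)
z(b) = I*√5
u(X, G) = -4/3 + X
q(l) = 41/3 (q(l) = -4/3 + 15 = 41/3)
q(z(5)) + (-13737 - 4288) = 41/3 + (-13737 - 4288) = 41/3 - 18025 = -54034/3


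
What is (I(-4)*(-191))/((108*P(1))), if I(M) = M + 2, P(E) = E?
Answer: 191/54 ≈ 3.5370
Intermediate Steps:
I(M) = 2 + M
(I(-4)*(-191))/((108*P(1))) = ((2 - 4)*(-191))/((108*1)) = -2*(-191)/108 = 382*(1/108) = 191/54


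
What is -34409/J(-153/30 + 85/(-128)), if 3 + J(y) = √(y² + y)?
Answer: -42281779200/7561361 - 22021760*√11247761/7561361 ≈ -15359.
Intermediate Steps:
J(y) = -3 + √(y + y²) (J(y) = -3 + √(y² + y) = -3 + √(y + y²))
-34409/J(-153/30 + 85/(-128)) = -34409/(-3 + √((-153/30 + 85/(-128))*(1 + (-153/30 + 85/(-128))))) = -34409/(-3 + √((-153*1/30 + 85*(-1/128))*(1 + (-153*1/30 + 85*(-1/128))))) = -34409/(-3 + √((-51/10 - 85/128)*(1 + (-51/10 - 85/128)))) = -34409/(-3 + √(-3689*(1 - 3689/640)/640)) = -34409/(-3 + √(-3689/640*(-3049/640))) = -34409/(-3 + √(11247761/409600)) = -34409/(-3 + √11247761/640)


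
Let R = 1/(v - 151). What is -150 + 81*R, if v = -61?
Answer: -31881/212 ≈ -150.38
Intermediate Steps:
R = -1/212 (R = 1/(-61 - 151) = 1/(-212) = -1/212 ≈ -0.0047170)
-150 + 81*R = -150 + 81*(-1/212) = -150 - 81/212 = -31881/212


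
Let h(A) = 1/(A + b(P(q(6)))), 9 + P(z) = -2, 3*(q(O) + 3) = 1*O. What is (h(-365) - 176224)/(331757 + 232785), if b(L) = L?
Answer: -66260225/212267792 ≈ -0.31215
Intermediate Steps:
q(O) = -3 + O/3 (q(O) = -3 + (1*O)/3 = -3 + O/3)
P(z) = -11 (P(z) = -9 - 2 = -11)
h(A) = 1/(-11 + A) (h(A) = 1/(A - 11) = 1/(-11 + A))
(h(-365) - 176224)/(331757 + 232785) = (1/(-11 - 365) - 176224)/(331757 + 232785) = (1/(-376) - 176224)/564542 = (-1/376 - 176224)*(1/564542) = -66260225/376*1/564542 = -66260225/212267792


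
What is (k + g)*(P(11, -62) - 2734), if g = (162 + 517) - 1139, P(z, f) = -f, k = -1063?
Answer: 4069456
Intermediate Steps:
g = -460 (g = 679 - 1139 = -460)
(k + g)*(P(11, -62) - 2734) = (-1063 - 460)*(-1*(-62) - 2734) = -1523*(62 - 2734) = -1523*(-2672) = 4069456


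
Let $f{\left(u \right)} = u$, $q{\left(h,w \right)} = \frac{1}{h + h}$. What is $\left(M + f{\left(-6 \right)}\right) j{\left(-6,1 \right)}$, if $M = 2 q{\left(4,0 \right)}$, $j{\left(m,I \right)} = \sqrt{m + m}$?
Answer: $- \frac{23 i \sqrt{3}}{2} \approx - 19.919 i$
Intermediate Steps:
$q{\left(h,w \right)} = \frac{1}{2 h}$
$j{\left(m,I \right)} = \sqrt{2} \sqrt{m}$ ($j{\left(m,I \right)} = \sqrt{2 m} = \sqrt{2} \sqrt{m}$)
$M = \frac{1}{4}$ ($M = 2 \frac{1}{2 \cdot 4} = 2 \cdot \frac{1}{2} \cdot \frac{1}{4} = 2 \cdot \frac{1}{8} = \frac{1}{4} \approx 0.25$)
$\left(M + f{\left(-6 \right)}\right) j{\left(-6,1 \right)} = \left(\frac{1}{4} - 6\right) \sqrt{2} \sqrt{-6} = - \frac{23 \sqrt{2} i \sqrt{6}}{4} = - \frac{23 \cdot 2 i \sqrt{3}}{4} = - \frac{23 i \sqrt{3}}{2}$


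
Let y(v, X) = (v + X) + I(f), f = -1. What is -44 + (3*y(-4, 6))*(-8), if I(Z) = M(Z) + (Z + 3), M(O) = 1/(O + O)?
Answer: -128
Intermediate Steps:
M(O) = 1/(2*O)
I(Z) = 3 + Z + 1/(2*Z) (I(Z) = 1/(2*Z) + (Z + 3) = 1/(2*Z) + (3 + Z) = 3 + Z + 1/(2*Z))
y(v, X) = 3/2 + X + v (y(v, X) = (v + X) + (3 - 1 + (½)/(-1)) = (X + v) + (3 - 1 + (½)*(-1)) = (X + v) + (3 - 1 - ½) = (X + v) + 3/2 = 3/2 + X + v)
-44 + (3*y(-4, 6))*(-8) = -44 + (3*(3/2 + 6 - 4))*(-8) = -44 + (3*(7/2))*(-8) = -44 + (21/2)*(-8) = -44 - 84 = -128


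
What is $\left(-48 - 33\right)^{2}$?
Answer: $6561$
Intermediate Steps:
$\left(-48 - 33\right)^{2} = \left(-81\right)^{2} = 6561$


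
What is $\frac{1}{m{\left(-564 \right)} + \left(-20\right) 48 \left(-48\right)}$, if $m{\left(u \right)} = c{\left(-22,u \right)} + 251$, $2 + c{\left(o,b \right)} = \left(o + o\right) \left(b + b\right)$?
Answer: $\frac{1}{95961} \approx 1.0421 \cdot 10^{-5}$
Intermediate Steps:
$c{\left(o,b \right)} = -2 + 4 b o$ ($c{\left(o,b \right)} = -2 + \left(o + o\right) \left(b + b\right) = -2 + 2 o 2 b = -2 + 4 b o$)
$m{\left(u \right)} = 249 - 88 u$ ($m{\left(u \right)} = \left(-2 + 4 u \left(-22\right)\right) + 251 = \left(-2 - 88 u\right) + 251 = 249 - 88 u$)
$\frac{1}{m{\left(-564 \right)} + \left(-20\right) 48 \left(-48\right)} = \frac{1}{\left(249 - -49632\right) + \left(-20\right) 48 \left(-48\right)} = \frac{1}{\left(249 + 49632\right) - -46080} = \frac{1}{49881 + 46080} = \frac{1}{95961}$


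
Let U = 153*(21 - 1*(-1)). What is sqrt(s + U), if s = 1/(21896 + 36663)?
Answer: sqrt(11542540773605)/58559 ≈ 58.017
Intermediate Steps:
s = 1/58559 ≈ 1.7077e-5
U = 3366 (U = 153*(21 + 1) = 153*22 = 3366)
sqrt(s + U) = sqrt(1/58559 + 3366) = sqrt(197109595/58559) = sqrt(11542540773605)/58559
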